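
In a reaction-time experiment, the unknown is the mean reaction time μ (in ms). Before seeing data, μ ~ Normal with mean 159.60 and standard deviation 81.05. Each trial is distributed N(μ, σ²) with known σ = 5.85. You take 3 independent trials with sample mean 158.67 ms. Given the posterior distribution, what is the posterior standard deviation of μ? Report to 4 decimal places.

3.3746

For Normal data with known variance σ², a Normal(μ₀, σ₀²) prior on μ is conjugate. Posterior precision = 1/σ₀² + n/σ²; posterior mean is the precision-weighted average of μ₀ and x̄.
σ₀² = 81.05² = 6569.1025, σ² = 5.85² = 34.2225; σ² + n·σ₀² = 34.2225 + 3·6569.1025 = 19741.53.
Posterior precision = 1/σ₀² + n/σ² = 1/6569.1025 + 3/34.2225 = (σ² + n·σ₀²)/(σ₀²σ²) = 19741.53/(6569.1025·34.2225); posterior variance σₙ² = σ₀²σ²/(σ² + n·σ₀²) = 6569.1025·34.2225/19741.53 = 11.387725.
Posterior SD = √σₙ² = √(6569.1025·34.2225/19741.53) = 3.3746.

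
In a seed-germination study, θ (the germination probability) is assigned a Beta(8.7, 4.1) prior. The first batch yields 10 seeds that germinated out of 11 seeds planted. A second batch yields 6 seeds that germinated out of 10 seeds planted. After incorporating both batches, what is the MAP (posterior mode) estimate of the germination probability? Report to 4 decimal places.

The Beta prior is conjugate to a Binomial/Bernoulli likelihood; the update adds successes to α and failures to β.
After batch 1: Beta(8.7+10, 4.1+1) = Beta(18.7, 5.1).
After batch 2: Beta(18.7+6, 5.1+4) = Beta(24.7, 9.1).
Mode of Beta(a,b) for a,b>1 is (a−1)/(a+b−2) = 23.7/31.8 = 0.7453.

0.7453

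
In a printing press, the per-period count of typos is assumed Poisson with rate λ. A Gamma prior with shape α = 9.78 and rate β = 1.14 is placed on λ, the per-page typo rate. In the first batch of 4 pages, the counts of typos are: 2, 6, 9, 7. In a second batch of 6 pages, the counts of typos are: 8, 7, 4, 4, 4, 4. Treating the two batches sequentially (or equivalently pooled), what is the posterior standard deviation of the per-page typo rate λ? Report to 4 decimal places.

With a Gamma(shape α, rate β) prior, the Poisson likelihood is conjugate: the posterior is Gamma(α + ΣXᵢ, β + n).
Batch 1: sum of counts S = 24 over n = 4 pages.
After batch 1: Gamma(α+S, β+n) = Gamma(9.78+24, 1.14+4) = Gamma(33.78, 5.14).
Batch 2: sum of counts S = 31 over n = 6 pages.
After batch 2: Gamma(α+S, β+n) = Gamma(33.78+31, 5.14+6) = Gamma(64.78, 11.14).
SD = √α/β = √64.78/11.14 = 0.7225.

0.7225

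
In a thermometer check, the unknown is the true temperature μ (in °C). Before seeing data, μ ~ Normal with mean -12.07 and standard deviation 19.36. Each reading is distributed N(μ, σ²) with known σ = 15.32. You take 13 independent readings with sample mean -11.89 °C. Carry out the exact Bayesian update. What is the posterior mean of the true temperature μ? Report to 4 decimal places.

-11.8983

For Normal data with known variance σ², a Normal(μ₀, σ₀²) prior on μ is conjugate. Posterior precision = 1/σ₀² + n/σ²; posterior mean is the precision-weighted average of μ₀ and x̄.
n·x̄ = 13·(-11.89) = -154.57.
σ₀² = 19.36² = 374.8096, σ² = 15.32² = 234.7024; σ² + n·σ₀² = 234.7024 + 13·374.8096 = 5107.2272.
Posterior mean = (μ₀/σ₀² + n·x̄/σ²)/(1/σ₀² + n/σ²) = (σ²·μ₀ + σ₀²·n·x̄)/(σ² + n·σ₀²) = (234.7024·(-12.07) + 374.8096·(-154.57))/5107.2272 = -60767.17784/5107.2272 = -11.8983.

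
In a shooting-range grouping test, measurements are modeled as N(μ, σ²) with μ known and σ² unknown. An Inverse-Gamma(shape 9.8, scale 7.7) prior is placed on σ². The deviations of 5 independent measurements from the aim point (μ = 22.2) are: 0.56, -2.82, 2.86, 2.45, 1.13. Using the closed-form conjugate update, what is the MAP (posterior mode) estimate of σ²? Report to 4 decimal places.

With known mean μ and an Inverse-Gamma(α, β) prior on σ², the Normal likelihood is conjugate: posterior is Inv-Gamma(α + n/2, β + Σ(xᵢ−μ)²/2).
Σ(xᵢ−μ)² = (0.56)² + (-2.82)² + (2.86)² + (2.45)² + (1.13)² = 23.7250.
Posterior: Inv-Gamma(9.8 + 5/2, 7.7 + 23.7250/2) = Inv-Gamma(12.30, 19.56250).
Mode = β/(α+1) = 19.56250/13.30 = 1.4709.

1.4709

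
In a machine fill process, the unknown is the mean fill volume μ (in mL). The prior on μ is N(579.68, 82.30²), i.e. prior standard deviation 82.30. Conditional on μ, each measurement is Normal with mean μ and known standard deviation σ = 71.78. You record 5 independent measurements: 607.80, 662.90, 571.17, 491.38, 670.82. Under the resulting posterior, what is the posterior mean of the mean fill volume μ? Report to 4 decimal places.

598.0233

For Normal data with known variance σ², a Normal(μ₀, σ₀²) prior on μ is conjugate. Posterior precision = 1/σ₀² + n/σ²; posterior mean is the precision-weighted average of μ₀ and x̄.
Σxᵢ = 607.80 + 662.90 + 571.17 + 491.38 + 670.82 = 3004.07, so n·x̄ = 3004.07.
σ₀² = 82.30² = 6773.29, σ² = 71.78² = 5152.3684; σ² + n·σ₀² = 5152.3684 + 5·6773.29 = 39018.8184.
Posterior mean = (μ₀/σ₀² + n·x̄/σ²)/(1/σ₀² + n/σ²) = (σ²·μ₀ + σ₀²·n·x̄)/(σ² + n·σ₀²) = (5152.3684·579.68 + 6773.29·3004.07)/39018.8184 = 23334162.204412/39018.8184 = 598.0233.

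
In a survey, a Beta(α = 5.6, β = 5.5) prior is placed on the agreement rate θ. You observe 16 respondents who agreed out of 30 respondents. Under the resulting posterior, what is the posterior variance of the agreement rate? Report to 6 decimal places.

The Beta prior is conjugate to a Binomial/Bernoulli likelihood; the update adds successes to α and failures to β.
Posterior: Beta(α+k, β+n−k) = Beta(5.6+16, 5.5+14) = Beta(21.6, 19.5).
Var = αβ/((α+β)²(α+β+1)) = 21.6·19.5/(41.1²·42.1) = 0.005923.

0.005923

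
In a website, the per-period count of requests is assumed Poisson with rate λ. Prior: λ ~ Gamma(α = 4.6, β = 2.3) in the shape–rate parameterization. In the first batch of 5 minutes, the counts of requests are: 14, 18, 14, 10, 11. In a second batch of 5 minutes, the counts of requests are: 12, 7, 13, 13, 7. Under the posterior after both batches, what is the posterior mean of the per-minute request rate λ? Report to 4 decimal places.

10.0488

With a Gamma(shape α, rate β) prior, the Poisson likelihood is conjugate: the posterior is Gamma(α + ΣXᵢ, β + n).
Batch 1: sum of counts S = 67 over n = 5 minutes.
After batch 1: Gamma(α+S, β+n) = Gamma(4.6+67, 2.3+5) = Gamma(71.6, 7.3).
Batch 2: sum of counts S = 52 over n = 5 minutes.
After batch 2: Gamma(α+S, β+n) = Gamma(71.6+52, 7.3+5) = Gamma(123.6, 12.3).
Posterior mean = α/β = 123.6/12.3 = 10.0488.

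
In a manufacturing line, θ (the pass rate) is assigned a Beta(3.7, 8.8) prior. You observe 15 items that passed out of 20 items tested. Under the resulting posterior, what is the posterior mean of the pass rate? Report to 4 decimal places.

0.5754

The Beta prior is conjugate to a Binomial/Bernoulli likelihood; the update adds successes to α and failures to β.
Posterior: Beta(α+k, β+n−k) = Beta(3.7+15, 8.8+5) = Beta(18.7, 13.8).
Posterior mean = α/(α+β) = 18.7/32.5 = 0.5754.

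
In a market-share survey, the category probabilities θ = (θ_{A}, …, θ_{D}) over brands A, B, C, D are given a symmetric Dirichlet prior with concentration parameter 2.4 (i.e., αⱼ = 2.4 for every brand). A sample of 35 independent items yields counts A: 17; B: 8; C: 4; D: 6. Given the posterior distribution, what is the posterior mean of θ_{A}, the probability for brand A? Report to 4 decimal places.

The Dirichlet prior is conjugate to the Multinomial likelihood: each posterior αⱼ = prior αⱼ + observed count nⱼ.
Posterior concentration: (19.4, 10.4, 6.4, 8.4), total = 44.6.
E[θ_{A}|data] = α_{A}/Σα = 19.4/44.6 = 0.4350.

0.4350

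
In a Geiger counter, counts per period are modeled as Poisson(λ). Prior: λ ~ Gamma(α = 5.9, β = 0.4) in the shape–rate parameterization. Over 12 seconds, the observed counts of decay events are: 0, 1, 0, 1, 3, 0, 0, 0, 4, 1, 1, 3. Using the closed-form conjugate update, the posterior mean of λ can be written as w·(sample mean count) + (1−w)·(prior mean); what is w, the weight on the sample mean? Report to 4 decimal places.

0.9677

With a Gamma(shape α, rate β) prior, the Poisson likelihood is conjugate: the posterior is Gamma(α + ΣXᵢ, β + n).
Posterior mean = (α₀+S)/(β₀+n) = [n/(β₀+n)]·(S/n) + [β₀/(β₀+n)]·(α₀/β₀), so only n and β₀ enter the weight.
Weight on data w = n/(β₀+n) = 12/(0.4+12) = 12/12.4 = 0.9677.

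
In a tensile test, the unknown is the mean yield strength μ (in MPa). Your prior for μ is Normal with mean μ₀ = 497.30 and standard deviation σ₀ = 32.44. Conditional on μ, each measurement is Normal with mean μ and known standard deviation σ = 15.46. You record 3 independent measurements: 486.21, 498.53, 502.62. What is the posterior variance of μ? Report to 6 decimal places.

74.063414

For Normal data with known variance σ², a Normal(μ₀, σ₀²) prior on μ is conjugate. Posterior precision = 1/σ₀² + n/σ²; posterior mean is the precision-weighted average of μ₀ and x̄.
σ₀² = 32.44² = 1052.3536, σ² = 15.46² = 239.0116; σ² + n·σ₀² = 239.0116 + 3·1052.3536 = 3396.0724.
Posterior precision = 1/σ₀² + n/σ² = 1/1052.3536 + 3/239.0116 = (σ² + n·σ₀²)/(σ₀²σ²) = 3396.0724/(1052.3536·239.0116); posterior variance σₙ² = σ₀²σ²/(σ² + n·σ₀²) = 1052.3536·239.0116/3396.0724 = 74.063414.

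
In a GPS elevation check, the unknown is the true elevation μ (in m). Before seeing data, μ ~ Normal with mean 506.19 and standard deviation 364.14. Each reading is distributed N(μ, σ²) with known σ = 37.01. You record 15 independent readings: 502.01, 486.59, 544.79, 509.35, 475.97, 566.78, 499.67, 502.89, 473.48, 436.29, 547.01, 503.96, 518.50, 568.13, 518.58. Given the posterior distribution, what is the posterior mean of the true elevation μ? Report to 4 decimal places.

For Normal data with known variance σ², a Normal(μ₀, σ₀²) prior on μ is conjugate. Posterior precision = 1/σ₀² + n/σ²; posterior mean is the precision-weighted average of μ₀ and x̄.
Σxᵢ = 502.01 + 486.59 + 544.79 + 509.35 + 475.97 + 566.78 + 499.67 + 502.89 + 473.48 + 436.29 + 547.01 + 503.96 + 518.50 + 568.13 + 518.58 = 7654, so n·x̄ = 7654.
σ₀² = 364.14² = 132597.9396, σ² = 37.01² = 1369.7401; σ² + n·σ₀² = 1369.7401 + 15·132597.9396 = 1990338.8341.
Posterior mean = (μ₀/σ₀² + n·x̄/σ²)/(1/σ₀² + n/σ²) = (σ²·μ₀ + σ₀²·n·x̄)/(σ² + n·σ₀²) = (1369.7401·506.19 + 132597.9396·7654)/1990338.8341 = 1015597978.439619/1990338.8341 = 510.2639.

510.2639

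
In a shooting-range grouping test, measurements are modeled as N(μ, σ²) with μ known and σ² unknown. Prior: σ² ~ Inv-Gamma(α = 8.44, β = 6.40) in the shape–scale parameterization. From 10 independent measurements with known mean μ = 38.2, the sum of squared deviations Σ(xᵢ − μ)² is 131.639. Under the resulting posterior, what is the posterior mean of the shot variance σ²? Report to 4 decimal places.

5.8054

With known mean μ and an Inverse-Gamma(α, β) prior on σ², the Normal likelihood is conjugate: posterior is Inv-Gamma(α + n/2, β + Σ(xᵢ−μ)²/2).
Posterior: Inv-Gamma(8.44 + 10/2, 6.40 + 131.639/2) = Inv-Gamma(13.44, 72.2195).
E[σ²|data] = β/(α−1) = 72.2195/12.44 = 5.8054.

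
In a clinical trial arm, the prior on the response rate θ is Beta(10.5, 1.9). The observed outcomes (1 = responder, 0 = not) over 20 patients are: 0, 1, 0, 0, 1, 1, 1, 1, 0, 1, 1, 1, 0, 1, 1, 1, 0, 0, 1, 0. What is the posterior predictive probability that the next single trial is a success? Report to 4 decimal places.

0.6944

The Beta prior is conjugate to a Binomial/Bernoulli likelihood; the update adds successes to α and failures to β.
Posterior: Beta(α+k, β+n−k) = Beta(10.5+12, 1.9+8) = Beta(22.5, 9.9).
For a single future Bernoulli trial, P(success | data) = α/(α+β) = 0.6944.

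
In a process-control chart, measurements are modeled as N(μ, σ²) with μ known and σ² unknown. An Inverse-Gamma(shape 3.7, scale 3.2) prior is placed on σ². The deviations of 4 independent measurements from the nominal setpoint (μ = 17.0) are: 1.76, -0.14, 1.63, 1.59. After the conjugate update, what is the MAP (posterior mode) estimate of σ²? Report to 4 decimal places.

1.0972

With known mean μ and an Inverse-Gamma(α, β) prior on σ², the Normal likelihood is conjugate: posterior is Inv-Gamma(α + n/2, β + Σ(xᵢ−μ)²/2).
Σ(xᵢ−μ)² = (1.76)² + (-0.14)² + (1.63)² + (1.59)² = 8.3022.
Posterior: Inv-Gamma(3.7 + 4/2, 3.2 + 8.3022/2) = Inv-Gamma(5.70, 7.35110).
Mode = β/(α+1) = 7.35110/6.70 = 1.0972.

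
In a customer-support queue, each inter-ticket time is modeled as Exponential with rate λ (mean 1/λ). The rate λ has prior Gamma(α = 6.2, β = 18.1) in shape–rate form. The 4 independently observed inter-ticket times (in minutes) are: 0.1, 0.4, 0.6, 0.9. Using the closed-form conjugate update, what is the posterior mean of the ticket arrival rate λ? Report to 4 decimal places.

With a Gamma(shape α, rate β) prior on the exponential rate λ, the posterior after n observations with total T = Σxᵢ is Gamma(α+n, β+T).
Sum of observations T = 2.0 minutes; n = 4.
Posterior: Gamma(6.2+4, 18.1+2.0) = Gamma(10.2, 20.1).
Posterior mean of λ = α/β = 10.2/20.1 = 0.5075.

0.5075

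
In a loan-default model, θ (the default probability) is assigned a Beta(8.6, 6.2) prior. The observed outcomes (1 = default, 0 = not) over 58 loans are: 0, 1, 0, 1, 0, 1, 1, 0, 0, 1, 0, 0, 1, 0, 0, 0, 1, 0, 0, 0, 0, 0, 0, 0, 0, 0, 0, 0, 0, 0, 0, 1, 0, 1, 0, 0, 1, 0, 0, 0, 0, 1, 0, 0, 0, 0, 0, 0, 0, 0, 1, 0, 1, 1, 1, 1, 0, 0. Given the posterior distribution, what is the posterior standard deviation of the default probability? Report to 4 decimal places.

The Beta prior is conjugate to a Binomial/Bernoulli likelihood; the update adds successes to α and failures to β.
Posterior: Beta(α+k, β+n−k) = Beta(8.6+16, 6.2+42) = Beta(24.6, 48.2).
Var = αβ/((α+β)²(α+β+1)) = 24.6·48.2/(72.8²·73.8) = 0.00303154; SD = √0.00303154 = 0.0551.

0.0551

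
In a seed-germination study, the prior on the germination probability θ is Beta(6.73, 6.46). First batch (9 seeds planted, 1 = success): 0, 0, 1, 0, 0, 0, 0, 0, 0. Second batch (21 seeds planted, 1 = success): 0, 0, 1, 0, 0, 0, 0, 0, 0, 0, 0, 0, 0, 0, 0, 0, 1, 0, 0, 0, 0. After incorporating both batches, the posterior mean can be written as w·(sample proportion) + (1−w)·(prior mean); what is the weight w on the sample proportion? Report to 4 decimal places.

The Beta prior is conjugate to a Binomial/Bernoulli likelihood; the update adds successes to α and failures to β.
Total number of seeds planted: n = 9 + 21 = 30.
Posterior mean = (α₀+k)/(α₀+β₀+n) = [n/(α₀+β₀+n)]·(k/n) + [(α₀+β₀)/(α₀+β₀+n)]·α₀/(α₀+β₀), so only n and the prior enter the weight.
The weight on the data is w = n/(α₀+β₀+n) = 30/(6.73+6.46+30) = 30/43.19 = 0.6946.

0.6946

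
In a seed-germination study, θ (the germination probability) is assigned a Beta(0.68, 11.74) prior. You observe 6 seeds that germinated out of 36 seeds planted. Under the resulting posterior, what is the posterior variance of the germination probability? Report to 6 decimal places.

The Beta prior is conjugate to a Binomial/Bernoulli likelihood; the update adds successes to α and failures to β.
Posterior: Beta(α+k, β+n−k) = Beta(0.68+6, 11.74+30) = Beta(6.68, 41.74).
Var = αβ/((α+β)²(α+β+1)) = 6.68·41.74/(48.42²·49.42) = 0.002406.

0.002406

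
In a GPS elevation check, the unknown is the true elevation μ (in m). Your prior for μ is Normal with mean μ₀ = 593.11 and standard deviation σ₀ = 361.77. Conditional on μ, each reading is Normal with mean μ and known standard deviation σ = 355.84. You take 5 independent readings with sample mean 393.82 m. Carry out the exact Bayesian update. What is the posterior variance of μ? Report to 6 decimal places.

21218.670273

For Normal data with known variance σ², a Normal(μ₀, σ₀²) prior on μ is conjugate. Posterior precision = 1/σ₀² + n/σ²; posterior mean is the precision-weighted average of μ₀ and x̄.
σ₀² = 361.77² = 130877.5329, σ² = 355.84² = 126622.1056; σ² + n·σ₀² = 126622.1056 + 5·130877.5329 = 781009.7701.
Posterior precision = 1/σ₀² + n/σ² = 1/130877.5329 + 5/126622.1056 = (σ² + n·σ₀²)/(σ₀²σ²) = 781009.7701/(130877.5329·126622.1056); posterior variance σₙ² = σ₀²σ²/(σ² + n·σ₀²) = 130877.5329·126622.1056/781009.7701 = 21218.670273.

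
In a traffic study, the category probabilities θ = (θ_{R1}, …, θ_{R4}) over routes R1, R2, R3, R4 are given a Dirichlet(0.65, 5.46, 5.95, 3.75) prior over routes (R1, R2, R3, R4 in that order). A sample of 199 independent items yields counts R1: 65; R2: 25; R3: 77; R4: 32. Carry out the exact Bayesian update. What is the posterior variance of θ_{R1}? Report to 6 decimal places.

0.000983

The Dirichlet prior is conjugate to the Multinomial likelihood: each posterior αⱼ = prior αⱼ + observed count nⱼ.
Posterior concentration: (65.65, 30.46, 82.95, 35.75), total = 214.81.
Var[θ_j] = α_j(Σα−α_j)/((Σα)²(Σα+1)) = 65.65·149.16/(214.81²·215.81) = 0.000983.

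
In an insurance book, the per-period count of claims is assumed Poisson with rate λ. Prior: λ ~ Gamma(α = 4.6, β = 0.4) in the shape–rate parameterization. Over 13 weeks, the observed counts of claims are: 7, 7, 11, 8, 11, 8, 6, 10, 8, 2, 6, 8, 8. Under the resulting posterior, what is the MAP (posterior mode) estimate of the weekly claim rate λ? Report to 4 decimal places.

With a Gamma(shape α, rate β) prior, the Poisson likelihood is conjugate: the posterior is Gamma(α + ΣXᵢ, β + n).
Sum of counts S = 100 over n = 13 weeks.
Posterior: Gamma(α+S, β+n) = Gamma(4.6+100, 0.4+13) = Gamma(104.6, 13.4).
Mode of Gamma(α,β) for α≥1 is (α−1)/β = 103.6/13.4 = 7.7313.

7.7313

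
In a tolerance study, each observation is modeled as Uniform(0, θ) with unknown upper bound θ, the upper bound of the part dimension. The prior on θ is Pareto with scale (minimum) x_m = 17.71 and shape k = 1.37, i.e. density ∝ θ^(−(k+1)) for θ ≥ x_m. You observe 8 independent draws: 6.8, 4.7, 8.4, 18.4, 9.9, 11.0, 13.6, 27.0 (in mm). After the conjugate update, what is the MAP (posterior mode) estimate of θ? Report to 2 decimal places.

27.00

A Pareto(scale x_m, shape k) prior on the upper bound θ of Uniform(0, θ) is conjugate: posterior is Pareto(max(x_m, max xᵢ), k + n).
Sample maximum = 27.0; prior scale x_m = 17.71 → posterior scale = max = 27.00.
Posterior shape = 1.37 + 8 = 9.37.
The Pareto density is decreasing on [x_m, ∞), so the mode is x_m = 27.00.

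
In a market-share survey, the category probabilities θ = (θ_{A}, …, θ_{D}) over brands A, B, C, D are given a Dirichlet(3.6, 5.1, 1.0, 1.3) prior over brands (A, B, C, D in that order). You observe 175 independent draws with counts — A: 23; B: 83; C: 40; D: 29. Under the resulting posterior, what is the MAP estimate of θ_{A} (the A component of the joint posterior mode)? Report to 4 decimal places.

The Dirichlet prior is conjugate to the Multinomial likelihood: each posterior αⱼ = prior αⱼ + observed count nⱼ.
Posterior concentration: (26.6, 88.1, 41.0, 30.3), total = 186.0.
Joint mode component: (α_{A}−1)/(Σα−K) = 25.6/182.0 = 0.1407.

0.1407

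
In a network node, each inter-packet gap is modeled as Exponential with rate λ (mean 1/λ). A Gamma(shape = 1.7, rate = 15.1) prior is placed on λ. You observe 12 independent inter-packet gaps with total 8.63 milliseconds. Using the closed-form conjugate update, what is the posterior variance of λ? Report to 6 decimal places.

0.024329

With a Gamma(shape α, rate β) prior on the exponential rate λ, the posterior after n observations with total T = Σxᵢ is Gamma(α+n, β+T).
Posterior: Gamma(1.7+12, 15.1+8.63) = Gamma(13.7, 23.73).
Var = α/β² = 0.024329.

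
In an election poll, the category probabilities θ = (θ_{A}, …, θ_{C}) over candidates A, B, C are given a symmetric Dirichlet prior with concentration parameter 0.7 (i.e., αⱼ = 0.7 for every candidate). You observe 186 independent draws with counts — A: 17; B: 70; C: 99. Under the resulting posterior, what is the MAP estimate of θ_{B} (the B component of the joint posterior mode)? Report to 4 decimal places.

The Dirichlet prior is conjugate to the Multinomial likelihood: each posterior αⱼ = prior αⱼ + observed count nⱼ.
Posterior concentration: (17.7, 70.7, 99.7), total = 188.1.
Joint mode component: (α_{B}−1)/(Σα−K) = 69.7/185.1 = 0.3766.

0.3766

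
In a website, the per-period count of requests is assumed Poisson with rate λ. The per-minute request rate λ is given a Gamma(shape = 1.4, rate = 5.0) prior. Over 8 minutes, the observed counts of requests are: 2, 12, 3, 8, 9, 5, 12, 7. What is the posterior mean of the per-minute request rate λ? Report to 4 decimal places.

With a Gamma(shape α, rate β) prior, the Poisson likelihood is conjugate: the posterior is Gamma(α + ΣXᵢ, β + n).
Sum of counts S = 58 over n = 8 minutes.
Posterior: Gamma(α+S, β+n) = Gamma(1.4+58, 5.0+8) = Gamma(59.4, 13.0).
Posterior mean = α/β = 59.4/13.0 = 4.5692.

4.5692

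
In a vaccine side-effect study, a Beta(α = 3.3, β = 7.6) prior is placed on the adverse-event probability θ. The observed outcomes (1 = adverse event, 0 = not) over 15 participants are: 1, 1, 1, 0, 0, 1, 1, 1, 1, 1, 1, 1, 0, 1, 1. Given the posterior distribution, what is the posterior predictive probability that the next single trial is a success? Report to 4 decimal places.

0.5907

The Beta prior is conjugate to a Binomial/Bernoulli likelihood; the update adds successes to α and failures to β.
Posterior: Beta(α+k, β+n−k) = Beta(3.3+12, 7.6+3) = Beta(15.3, 10.6).
For a single future Bernoulli trial, P(success | data) = α/(α+β) = 0.5907.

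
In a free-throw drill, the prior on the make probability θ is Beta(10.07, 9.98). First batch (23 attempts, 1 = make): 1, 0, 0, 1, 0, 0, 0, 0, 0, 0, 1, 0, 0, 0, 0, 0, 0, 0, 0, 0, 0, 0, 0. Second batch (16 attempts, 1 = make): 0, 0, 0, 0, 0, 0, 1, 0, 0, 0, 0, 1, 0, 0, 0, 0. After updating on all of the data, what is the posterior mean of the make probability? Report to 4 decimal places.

0.2552

The Beta prior is conjugate to a Binomial/Bernoulli likelihood; the update adds successes to α and failures to β.
After batch 1: Beta(10.07+3, 9.98+20) = Beta(13.07, 29.98).
After batch 2: Beta(13.07+2, 29.98+14) = Beta(15.07, 43.98).
Posterior mean = α/(α+β) = 15.07/59.05 = 0.2552.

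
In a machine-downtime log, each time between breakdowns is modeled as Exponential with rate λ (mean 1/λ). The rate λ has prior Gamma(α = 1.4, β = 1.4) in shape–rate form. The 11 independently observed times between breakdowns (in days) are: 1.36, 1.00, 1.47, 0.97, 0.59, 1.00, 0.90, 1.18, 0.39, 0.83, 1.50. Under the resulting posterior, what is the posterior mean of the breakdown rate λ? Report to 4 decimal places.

0.9849

With a Gamma(shape α, rate β) prior on the exponential rate λ, the posterior after n observations with total T = Σxᵢ is Gamma(α+n, β+T).
Sum of observations T = 11.19 days; n = 11.
Posterior: Gamma(1.4+11, 1.4+11.19) = Gamma(12.4, 12.59).
Posterior mean of λ = α/β = 12.4/12.59 = 0.9849.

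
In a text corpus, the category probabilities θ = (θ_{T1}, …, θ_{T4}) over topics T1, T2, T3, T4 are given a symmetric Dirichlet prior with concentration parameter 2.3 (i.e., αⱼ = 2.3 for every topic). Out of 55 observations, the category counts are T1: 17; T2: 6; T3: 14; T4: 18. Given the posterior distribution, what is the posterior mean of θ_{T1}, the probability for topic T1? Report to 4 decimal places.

The Dirichlet prior is conjugate to the Multinomial likelihood: each posterior αⱼ = prior αⱼ + observed count nⱼ.
Posterior concentration: (19.3, 8.3, 16.3, 20.3), total = 64.2.
E[θ_{T1}|data] = α_{T1}/Σα = 19.3/64.2 = 0.3006.

0.3006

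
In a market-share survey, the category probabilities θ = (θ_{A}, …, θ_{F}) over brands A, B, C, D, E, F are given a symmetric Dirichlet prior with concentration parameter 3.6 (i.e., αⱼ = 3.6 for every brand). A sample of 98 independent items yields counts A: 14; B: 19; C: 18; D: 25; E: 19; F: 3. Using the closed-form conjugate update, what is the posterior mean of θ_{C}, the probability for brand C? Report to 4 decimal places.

0.1806

The Dirichlet prior is conjugate to the Multinomial likelihood: each posterior αⱼ = prior αⱼ + observed count nⱼ.
Posterior concentration: (17.6, 22.6, 21.6, 28.6, 22.6, 6.6), total = 119.6.
E[θ_{C}|data] = α_{C}/Σα = 21.6/119.6 = 0.1806.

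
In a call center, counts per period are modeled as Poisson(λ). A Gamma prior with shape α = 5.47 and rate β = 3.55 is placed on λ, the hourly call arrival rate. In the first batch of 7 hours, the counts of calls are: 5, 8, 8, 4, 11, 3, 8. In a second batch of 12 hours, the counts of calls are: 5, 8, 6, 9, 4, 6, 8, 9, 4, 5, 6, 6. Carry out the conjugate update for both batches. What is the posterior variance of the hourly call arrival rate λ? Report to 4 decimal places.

0.2526

With a Gamma(shape α, rate β) prior, the Poisson likelihood is conjugate: the posterior is Gamma(α + ΣXᵢ, β + n).
Batch 1: sum of counts S = 47 over n = 7 hours.
After batch 1: Gamma(α+S, β+n) = Gamma(5.47+47, 3.55+7) = Gamma(52.47, 10.55).
Batch 2: sum of counts S = 76 over n = 12 hours.
After batch 2: Gamma(α+S, β+n) = Gamma(52.47+76, 10.55+12) = Gamma(128.47, 22.55).
Var = α/β² = 128.47/22.55² = 0.2526.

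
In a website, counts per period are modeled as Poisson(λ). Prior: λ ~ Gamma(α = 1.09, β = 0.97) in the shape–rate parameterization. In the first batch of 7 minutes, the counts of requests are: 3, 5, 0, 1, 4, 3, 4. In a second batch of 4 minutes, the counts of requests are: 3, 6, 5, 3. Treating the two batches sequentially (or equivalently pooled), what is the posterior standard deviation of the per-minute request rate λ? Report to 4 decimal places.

0.5156

With a Gamma(shape α, rate β) prior, the Poisson likelihood is conjugate: the posterior is Gamma(α + ΣXᵢ, β + n).
Batch 1: sum of counts S = 20 over n = 7 minutes.
After batch 1: Gamma(α+S, β+n) = Gamma(1.09+20, 0.97+7) = Gamma(21.09, 7.97).
Batch 2: sum of counts S = 17 over n = 4 minutes.
After batch 2: Gamma(α+S, β+n) = Gamma(21.09+17, 7.97+4) = Gamma(38.09, 11.97).
SD = √α/β = √38.09/11.97 = 0.5156.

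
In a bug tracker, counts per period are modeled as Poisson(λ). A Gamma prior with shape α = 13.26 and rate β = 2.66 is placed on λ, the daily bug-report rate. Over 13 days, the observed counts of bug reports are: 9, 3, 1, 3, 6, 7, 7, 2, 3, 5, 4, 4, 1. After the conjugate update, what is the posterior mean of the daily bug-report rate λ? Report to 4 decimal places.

With a Gamma(shape α, rate β) prior, the Poisson likelihood is conjugate: the posterior is Gamma(α + ΣXᵢ, β + n).
Sum of counts S = 55 over n = 13 days.
Posterior: Gamma(α+S, β+n) = Gamma(13.26+55, 2.66+13) = Gamma(68.26, 15.66).
Posterior mean = α/β = 68.26/15.66 = 4.3589.

4.3589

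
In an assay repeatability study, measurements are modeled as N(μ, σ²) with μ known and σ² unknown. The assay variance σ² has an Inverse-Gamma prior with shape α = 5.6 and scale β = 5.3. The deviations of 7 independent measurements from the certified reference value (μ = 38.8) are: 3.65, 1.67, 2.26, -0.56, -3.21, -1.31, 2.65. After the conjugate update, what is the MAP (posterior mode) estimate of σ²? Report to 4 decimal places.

2.5334

With known mean μ and an Inverse-Gamma(α, β) prior on σ², the Normal likelihood is conjugate: posterior is Inv-Gamma(α + n/2, β + Σ(xᵢ−μ)²/2).
Σ(xᵢ−μ)² = (3.65)² + (1.67)² + (2.26)² + (-0.56)² + (-3.21)² + (-1.31)² + (2.65)² = 40.5753.
Posterior: Inv-Gamma(5.6 + 7/2, 5.3 + 40.5753/2) = Inv-Gamma(9.10, 25.58765).
Mode = β/(α+1) = 25.58765/10.10 = 2.5334.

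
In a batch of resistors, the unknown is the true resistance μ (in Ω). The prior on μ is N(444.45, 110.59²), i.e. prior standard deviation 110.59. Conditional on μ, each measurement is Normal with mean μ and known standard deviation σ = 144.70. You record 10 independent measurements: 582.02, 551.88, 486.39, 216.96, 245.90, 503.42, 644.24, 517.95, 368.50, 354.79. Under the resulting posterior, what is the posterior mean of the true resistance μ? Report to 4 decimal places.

For Normal data with known variance σ², a Normal(μ₀, σ₀²) prior on μ is conjugate. Posterior precision = 1/σ₀² + n/σ²; posterior mean is the precision-weighted average of μ₀ and x̄.
Σxᵢ = 582.02 + 551.88 + 486.39 + 216.96 + 245.90 + 503.42 + 644.24 + 517.95 + 368.50 + 354.79 = 4472.05, so n·x̄ = 4472.05.
σ₀² = 110.59² = 12230.1481, σ² = 144.70² = 20938.09; σ² + n·σ₀² = 20938.09 + 10·12230.1481 = 143239.571.
Posterior mean = (μ₀/σ₀² + n·x̄/σ²)/(1/σ₀² + n/σ²) = (σ²·μ₀ + σ₀²·n·x̄)/(σ² + n·σ₀²) = (20938.09·444.45 + 12230.1481·4472.05)/143239.571 = 63999767.911105/143239.571 = 446.8023.

446.8023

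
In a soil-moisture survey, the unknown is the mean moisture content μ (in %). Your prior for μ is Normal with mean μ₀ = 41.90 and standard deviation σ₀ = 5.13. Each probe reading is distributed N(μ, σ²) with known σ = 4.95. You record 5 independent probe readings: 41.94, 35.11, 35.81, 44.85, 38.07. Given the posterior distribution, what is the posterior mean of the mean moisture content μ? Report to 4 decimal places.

39.5868

For Normal data with known variance σ², a Normal(μ₀, σ₀²) prior on μ is conjugate. Posterior precision = 1/σ₀² + n/σ²; posterior mean is the precision-weighted average of μ₀ and x̄.
Σxᵢ = 41.94 + 35.11 + 35.81 + 44.85 + 38.07 = 195.78, so n·x̄ = 195.78.
σ₀² = 5.13² = 26.3169, σ² = 4.95² = 24.5025; σ² + n·σ₀² = 24.5025 + 5·26.3169 = 156.087.
Posterior mean = (μ₀/σ₀² + n·x̄/σ²)/(1/σ₀² + n/σ²) = (σ²·μ₀ + σ₀²·n·x̄)/(σ² + n·σ₀²) = (24.5025·41.90 + 26.3169·195.78)/156.087 = 6178.977432/156.087 = 39.5868.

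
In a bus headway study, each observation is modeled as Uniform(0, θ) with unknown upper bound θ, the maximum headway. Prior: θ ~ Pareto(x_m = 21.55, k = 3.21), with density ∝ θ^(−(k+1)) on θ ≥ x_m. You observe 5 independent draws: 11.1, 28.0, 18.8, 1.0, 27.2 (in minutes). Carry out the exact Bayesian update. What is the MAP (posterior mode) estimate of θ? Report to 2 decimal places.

28.00

A Pareto(scale x_m, shape k) prior on the upper bound θ of Uniform(0, θ) is conjugate: posterior is Pareto(max(x_m, max xᵢ), k + n).
Sample maximum = 28.0; prior scale x_m = 21.55 → posterior scale = max = 28.00.
Posterior shape = 3.21 + 5 = 8.21.
The Pareto density is decreasing on [x_m, ∞), so the mode is x_m = 28.00.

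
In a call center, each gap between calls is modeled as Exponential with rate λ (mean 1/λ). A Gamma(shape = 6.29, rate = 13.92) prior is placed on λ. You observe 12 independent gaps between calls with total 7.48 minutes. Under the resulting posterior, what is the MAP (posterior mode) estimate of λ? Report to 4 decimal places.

With a Gamma(shape α, rate β) prior on the exponential rate λ, the posterior after n observations with total T = Σxᵢ is Gamma(α+n, β+T).
Posterior: Gamma(6.29+12, 13.92+7.48) = Gamma(18.29, 21.40).
Mode = (α−1)/β = 0.8079.

0.8079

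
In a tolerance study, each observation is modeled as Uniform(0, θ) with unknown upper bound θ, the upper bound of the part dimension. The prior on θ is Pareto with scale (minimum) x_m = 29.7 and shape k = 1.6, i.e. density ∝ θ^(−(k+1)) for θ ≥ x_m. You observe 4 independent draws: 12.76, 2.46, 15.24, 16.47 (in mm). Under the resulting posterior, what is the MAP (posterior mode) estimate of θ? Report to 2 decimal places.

A Pareto(scale x_m, shape k) prior on the upper bound θ of Uniform(0, θ) is conjugate: posterior is Pareto(max(x_m, max xᵢ), k + n).
Sample maximum = 16.47; prior scale x_m = 29.7 → posterior scale = max = 29.70.
Posterior shape = 1.6 + 4 = 5.6.
The Pareto density is decreasing on [x_m, ∞), so the mode is x_m = 29.70.

29.70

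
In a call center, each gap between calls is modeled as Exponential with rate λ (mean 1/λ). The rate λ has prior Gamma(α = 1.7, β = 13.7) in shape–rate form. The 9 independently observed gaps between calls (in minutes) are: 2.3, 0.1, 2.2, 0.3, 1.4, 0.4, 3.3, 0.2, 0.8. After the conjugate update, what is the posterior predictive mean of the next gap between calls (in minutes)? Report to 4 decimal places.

2.5464

With a Gamma(shape α, rate β) prior on the exponential rate λ, the posterior after n observations with total T = Σxᵢ is Gamma(α+n, β+T).
Sum of observations T = 11.0 minutes; n = 9.
Posterior: Gamma(1.7+9, 13.7+11.0) = Gamma(10.7, 24.7).
The predictive distribution for the next observation is Lomax; its mean is β/(α−1) = 24.7/9.7 = 2.5464.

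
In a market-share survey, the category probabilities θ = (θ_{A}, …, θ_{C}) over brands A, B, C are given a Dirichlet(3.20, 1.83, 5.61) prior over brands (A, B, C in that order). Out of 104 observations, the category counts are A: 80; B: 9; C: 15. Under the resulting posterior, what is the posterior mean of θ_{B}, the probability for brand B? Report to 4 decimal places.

0.0945

The Dirichlet prior is conjugate to the Multinomial likelihood: each posterior αⱼ = prior αⱼ + observed count nⱼ.
Posterior concentration: (83.20, 10.83, 20.61), total = 114.64.
E[θ_{B}|data] = α_{B}/Σα = 10.83/114.64 = 0.0945.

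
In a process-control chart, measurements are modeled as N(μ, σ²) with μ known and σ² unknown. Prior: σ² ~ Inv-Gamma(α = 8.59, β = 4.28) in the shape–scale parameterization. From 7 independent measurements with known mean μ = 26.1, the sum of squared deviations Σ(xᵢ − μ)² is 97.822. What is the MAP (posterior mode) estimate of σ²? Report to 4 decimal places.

4.0635

With known mean μ and an Inverse-Gamma(α, β) prior on σ², the Normal likelihood is conjugate: posterior is Inv-Gamma(α + n/2, β + Σ(xᵢ−μ)²/2).
Posterior: Inv-Gamma(8.59 + 7/2, 4.28 + 97.822/2) = Inv-Gamma(12.09, 53.1910).
Mode = β/(α+1) = 53.1910/13.09 = 4.0635.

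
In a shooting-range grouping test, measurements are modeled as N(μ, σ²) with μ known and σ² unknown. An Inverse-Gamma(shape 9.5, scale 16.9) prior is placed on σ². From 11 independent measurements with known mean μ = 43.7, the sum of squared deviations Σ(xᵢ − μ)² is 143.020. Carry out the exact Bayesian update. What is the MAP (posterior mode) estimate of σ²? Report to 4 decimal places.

5.5256

With known mean μ and an Inverse-Gamma(α, β) prior on σ², the Normal likelihood is conjugate: posterior is Inv-Gamma(α + n/2, β + Σ(xᵢ−μ)²/2).
Posterior: Inv-Gamma(9.5 + 11/2, 16.9 + 143.020/2) = Inv-Gamma(15.00, 88.4100).
Mode = β/(α+1) = 88.4100/16.00 = 5.5256.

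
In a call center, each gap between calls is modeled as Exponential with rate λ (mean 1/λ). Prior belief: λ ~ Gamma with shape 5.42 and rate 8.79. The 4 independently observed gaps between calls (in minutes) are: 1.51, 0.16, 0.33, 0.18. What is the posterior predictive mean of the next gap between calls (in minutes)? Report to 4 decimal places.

1.3029

With a Gamma(shape α, rate β) prior on the exponential rate λ, the posterior after n observations with total T = Σxᵢ is Gamma(α+n, β+T).
Sum of observations T = 2.18 minutes; n = 4.
Posterior: Gamma(5.42+4, 8.79+2.18) = Gamma(9.42, 10.97).
The predictive distribution for the next observation is Lomax; its mean is β/(α−1) = 10.97/8.42 = 1.3029.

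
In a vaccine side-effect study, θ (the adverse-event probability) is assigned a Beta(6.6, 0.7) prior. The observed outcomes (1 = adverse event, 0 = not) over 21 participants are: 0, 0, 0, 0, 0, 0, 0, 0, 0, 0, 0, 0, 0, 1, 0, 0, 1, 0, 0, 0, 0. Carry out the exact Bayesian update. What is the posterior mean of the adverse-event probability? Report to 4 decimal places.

The Beta prior is conjugate to a Binomial/Bernoulli likelihood; the update adds successes to α and failures to β.
Posterior: Beta(α+k, β+n−k) = Beta(6.6+2, 0.7+19) = Beta(8.6, 19.7).
Posterior mean = α/(α+β) = 8.6/28.3 = 0.3039.

0.3039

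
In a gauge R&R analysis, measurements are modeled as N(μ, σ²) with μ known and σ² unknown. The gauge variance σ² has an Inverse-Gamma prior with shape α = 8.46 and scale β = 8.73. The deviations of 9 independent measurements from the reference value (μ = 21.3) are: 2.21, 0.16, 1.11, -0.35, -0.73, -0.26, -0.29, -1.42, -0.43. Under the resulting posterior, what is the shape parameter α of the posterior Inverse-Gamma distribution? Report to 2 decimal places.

12.96

With known mean μ and an Inverse-Gamma(α, β) prior on σ², the Normal likelihood is conjugate: posterior is Inv-Gamma(α + n/2, β + Σ(xᵢ−μ)²/2).
Σ(xᵢ−μ)² = (2.21)² + (0.16)² + (1.11)² + (-0.35)² + (-0.73)² + (-0.26)² + (-0.29)² + (-1.42)² + (-0.43)² = 9.1502.
Posterior: Inv-Gamma(8.46 + 9/2, 8.73 + 9.1502/2) = Inv-Gamma(12.96, 13.30510).
Posterior α = 12.96.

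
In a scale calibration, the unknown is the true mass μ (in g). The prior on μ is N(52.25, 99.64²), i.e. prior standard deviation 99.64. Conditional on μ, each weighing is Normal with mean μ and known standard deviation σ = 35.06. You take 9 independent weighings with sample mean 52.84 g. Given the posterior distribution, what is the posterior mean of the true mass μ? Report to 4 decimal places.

For Normal data with known variance σ², a Normal(μ₀, σ₀²) prior on μ is conjugate. Posterior precision = 1/σ₀² + n/σ²; posterior mean is the precision-weighted average of μ₀ and x̄.
n·x̄ = 9·52.84 = 475.56.
σ₀² = 99.64² = 9928.1296, σ² = 35.06² = 1229.2036; σ² + n·σ₀² = 1229.2036 + 9·9928.1296 = 90582.37.
Posterior mean = (μ₀/σ₀² + n·x̄/σ²)/(1/σ₀² + n/σ²) = (σ²·μ₀ + σ₀²·n·x̄)/(σ² + n·σ₀²) = (1229.2036·52.25 + 9928.1296·475.56)/90582.37 = 4785647.200676/90582.37 = 52.8320.

52.8320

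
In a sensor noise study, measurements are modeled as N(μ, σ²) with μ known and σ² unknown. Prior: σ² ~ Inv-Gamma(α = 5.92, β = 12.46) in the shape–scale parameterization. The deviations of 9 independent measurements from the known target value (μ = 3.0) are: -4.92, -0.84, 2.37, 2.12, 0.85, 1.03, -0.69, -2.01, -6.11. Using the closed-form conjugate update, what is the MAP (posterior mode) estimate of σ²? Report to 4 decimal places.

With known mean μ and an Inverse-Gamma(α, β) prior on σ², the Normal likelihood is conjugate: posterior is Inv-Gamma(α + n/2, β + Σ(xᵢ−μ)²/2).
Σ(xᵢ−μ)² = (-4.92)² + (-0.84)² + (2.37)² + (2.12)² + (0.85)² + (1.03)² + (-0.69)² + (-2.01)² + (-6.11)² = 78.6550.
Posterior: Inv-Gamma(5.92 + 9/2, 12.46 + 78.6550/2) = Inv-Gamma(10.42, 51.78750).
Mode = β/(α+1) = 51.78750/11.42 = 4.5348.

4.5348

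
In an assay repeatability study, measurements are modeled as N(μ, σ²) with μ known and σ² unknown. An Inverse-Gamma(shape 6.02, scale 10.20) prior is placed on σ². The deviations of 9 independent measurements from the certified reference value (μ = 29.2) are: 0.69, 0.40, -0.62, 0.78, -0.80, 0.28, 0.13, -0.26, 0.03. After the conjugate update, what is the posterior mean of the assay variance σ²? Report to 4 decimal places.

With known mean μ and an Inverse-Gamma(α, β) prior on σ², the Normal likelihood is conjugate: posterior is Inv-Gamma(α + n/2, β + Σ(xᵢ−μ)²/2).
Σ(xᵢ−μ)² = (0.69)² + (0.40)² + (-0.62)² + (0.78)² + (-0.80)² + (0.28)² + (0.13)² + (-0.26)² + (0.03)² = 2.4327.
Posterior: Inv-Gamma(6.02 + 9/2, 10.20 + 2.4327/2) = Inv-Gamma(10.52, 11.41635).
E[σ²|data] = β/(α−1) = 11.41635/9.52 = 1.1992.

1.1992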